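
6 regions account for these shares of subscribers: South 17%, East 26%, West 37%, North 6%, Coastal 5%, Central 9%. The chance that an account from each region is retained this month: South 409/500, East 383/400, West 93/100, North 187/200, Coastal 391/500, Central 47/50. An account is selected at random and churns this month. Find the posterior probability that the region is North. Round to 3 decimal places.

0.044

Taking complements, P(churn | each) = South 0.182, East 0.0425, West 0.07, North 0.065, Coastal 0.218, Central 0.06.
Compute prior × likelihood for every hypothesis:
  South: 0.17 × 0.182 = 0.03094
  East: 0.26 × 0.0425 = 0.01105
  West: 0.37 × 0.07 = 0.0259
  North: 0.06 × 0.065 = 0.0039
  Coastal: 0.05 × 0.218 = 0.0109
  Central: 0.09 × 0.06 = 0.0054
Total = 0.08809.
P(North | evidence) = 0.0039 / 0.08809 ≈ 0.044.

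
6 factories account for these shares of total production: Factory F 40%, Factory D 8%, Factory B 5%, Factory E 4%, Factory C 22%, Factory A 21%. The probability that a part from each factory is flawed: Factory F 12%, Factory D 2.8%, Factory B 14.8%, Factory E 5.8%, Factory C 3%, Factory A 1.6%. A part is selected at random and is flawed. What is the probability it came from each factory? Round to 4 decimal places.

Factory F 0.6865, Factory D 0.0320, Factory B 0.1058, Factory E 0.0332, Factory C 0.0944, Factory A 0.0481

Prior × likelihood for each hypothesis:
  Factory F: 0.4 × 0.12 = 0.048
  Factory D: 0.08 × 0.028 = 0.00224
  Factory B: 0.05 × 0.148 = 0.0074
  Factory E: 0.04 × 0.058 = 0.00232
  Factory C: 0.22 × 0.03 = 0.0066
  Factory A: 0.21 × 0.016 = 0.00336
Sum = 0.06992.
P(Factory F | flawed) = 0.048/0.06992 ≈ 0.6865
P(Factory D | flawed) = 0.00224/0.06992 ≈ 0.0320
P(Factory B | flawed) = 0.0074/0.06992 ≈ 0.1058
P(Factory E | flawed) = 0.00232/0.06992 ≈ 0.0332
P(Factory C | flawed) = 0.0066/0.06992 ≈ 0.0944
P(Factory A | flawed) = 0.00336/0.06992 ≈ 0.0481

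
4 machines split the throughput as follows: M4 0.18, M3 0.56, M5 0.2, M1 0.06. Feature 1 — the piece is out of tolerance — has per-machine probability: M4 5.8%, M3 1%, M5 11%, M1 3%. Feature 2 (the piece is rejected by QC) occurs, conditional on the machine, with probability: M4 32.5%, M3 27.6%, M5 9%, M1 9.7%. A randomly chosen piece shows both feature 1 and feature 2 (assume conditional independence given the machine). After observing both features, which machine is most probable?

Unnormalized posteriors (prior × likelihood):
  M4: 0.18 × 0.058 × 0.325 = 0.003393
  M3: 0.56 × 0.01 × 0.276 = 0.0015456
  M5: 0.2 × 0.11 × 0.09 = 0.00198
  M1: 0.06 × 0.03 × 0.097 = 0.0001746
Total = 0.0070932.
Largest term belongs to M4, so M4 is most probable.

M4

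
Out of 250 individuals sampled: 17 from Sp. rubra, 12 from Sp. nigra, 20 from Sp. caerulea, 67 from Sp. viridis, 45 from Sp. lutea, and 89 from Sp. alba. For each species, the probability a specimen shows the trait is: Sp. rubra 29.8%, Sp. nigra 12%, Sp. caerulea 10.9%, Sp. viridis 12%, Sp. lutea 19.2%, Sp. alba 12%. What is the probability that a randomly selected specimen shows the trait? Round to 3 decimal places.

0.144

Prior × likelihood for each hypothesis:
  Sp. rubra: 0.068 × 0.298 = 0.020264
  Sp. nigra: 0.048 × 0.12 = 0.00576
  Sp. caerulea: 0.08 × 0.109 = 0.00872
  Sp. viridis: 0.268 × 0.12 = 0.03216
  Sp. lutea: 0.18 × 0.192 = 0.03456
  Sp. alba: 0.356 × 0.12 = 0.04272
P(trait) = 0.020264 + 0.00576 + 0.00872 + 0.03216 + 0.03456 + 0.04272 = 0.144184 → 0.144.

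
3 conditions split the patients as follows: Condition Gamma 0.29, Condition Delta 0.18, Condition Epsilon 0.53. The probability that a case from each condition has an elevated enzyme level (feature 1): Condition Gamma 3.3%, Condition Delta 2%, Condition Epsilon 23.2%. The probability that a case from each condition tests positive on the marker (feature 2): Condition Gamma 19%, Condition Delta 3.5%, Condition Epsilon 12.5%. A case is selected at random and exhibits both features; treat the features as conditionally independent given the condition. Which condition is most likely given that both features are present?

By Bayes' rule, posterior ∝ prior × likelihood:
  Condition Gamma: 0.29 × 0.033 × 0.19 = 0.0018183
  Condition Delta: 0.18 × 0.02 × 0.035 = 0.000126
  Condition Epsilon: 0.53 × 0.232 × 0.125 = 0.01537
Sum = 0.0173143.
Largest term belongs to Condition Epsilon, so Condition Epsilon is most probable.

Condition Epsilon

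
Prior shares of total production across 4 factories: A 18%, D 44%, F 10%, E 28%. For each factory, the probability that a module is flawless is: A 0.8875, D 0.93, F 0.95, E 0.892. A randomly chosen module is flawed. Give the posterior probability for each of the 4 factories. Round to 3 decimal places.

A 0.235, D 0.357, F 0.058, E 0.350

Taking complements, P(flawed | each) = A 0.1125, D 0.07, F 0.05, E 0.108.
Unnormalized posteriors (prior × likelihood):
  A: 0.18 × 0.1125 = 0.02025
  D: 0.44 × 0.07 = 0.0308
  F: 0.1 × 0.05 = 0.005
  E: 0.28 × 0.108 = 0.03024
Normalizing constant = 0.08629.
P(A | flawed) = 0.02025/0.08629 ≈ 0.235
P(D | flawed) = 0.0308/0.08629 ≈ 0.357
P(F | flawed) = 0.005/0.08629 ≈ 0.058
P(E | flawed) = 0.03024/0.08629 ≈ 0.350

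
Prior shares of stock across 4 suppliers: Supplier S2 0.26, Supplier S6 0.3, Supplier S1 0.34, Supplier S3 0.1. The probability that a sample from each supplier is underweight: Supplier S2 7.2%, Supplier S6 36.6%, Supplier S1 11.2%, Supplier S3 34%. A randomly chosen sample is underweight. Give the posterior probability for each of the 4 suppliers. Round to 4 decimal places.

Supplier S2 0.0933, Supplier S6 0.5474, Supplier S1 0.1898, Supplier S3 0.1695

Compute prior × likelihood for every hypothesis:
  Supplier S2: 0.26 × 0.072 = 0.01872
  Supplier S6: 0.3 × 0.366 = 0.1098
  Supplier S1: 0.34 × 0.112 = 0.03808
  Supplier S3: 0.1 × 0.34 = 0.034
Total = 0.2006.
P(Supplier S2 | underweight) = 0.01872/0.2006 ≈ 0.0933
P(Supplier S6 | underweight) = 0.1098/0.2006 ≈ 0.5474
P(Supplier S1 | underweight) = 0.03808/0.2006 ≈ 0.1898
P(Supplier S3 | underweight) = 0.034/0.2006 ≈ 0.1695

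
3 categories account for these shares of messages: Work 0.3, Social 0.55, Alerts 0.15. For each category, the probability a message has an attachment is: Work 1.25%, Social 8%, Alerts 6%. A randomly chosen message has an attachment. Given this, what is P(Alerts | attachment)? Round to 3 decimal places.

Prior × likelihood for each hypothesis:
  Work: 0.3 × 0.0125 = 0.00375
  Social: 0.55 × 0.08 = 0.044
  Alerts: 0.15 × 0.06 = 0.009
Normalizing constant = 0.05675.
P(Alerts | evidence) = 0.009 / 0.05675 ≈ 0.159.

0.159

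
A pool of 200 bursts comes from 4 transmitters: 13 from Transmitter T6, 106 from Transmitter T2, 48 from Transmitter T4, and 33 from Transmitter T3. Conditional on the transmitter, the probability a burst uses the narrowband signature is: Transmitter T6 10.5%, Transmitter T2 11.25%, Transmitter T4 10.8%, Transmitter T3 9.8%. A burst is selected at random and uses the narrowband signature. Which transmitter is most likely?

Transmitter T2

By Bayes' rule, posterior ∝ prior × likelihood:
  Transmitter T6: 0.065 × 0.105 = 0.006825
  Transmitter T2: 0.53 × 0.1125 = 0.059625
  Transmitter T4: 0.24 × 0.108 = 0.02592
  Transmitter T3: 0.165 × 0.098 = 0.01617
Total = 0.10854.
Largest term belongs to Transmitter T2, so Transmitter T2 is most probable.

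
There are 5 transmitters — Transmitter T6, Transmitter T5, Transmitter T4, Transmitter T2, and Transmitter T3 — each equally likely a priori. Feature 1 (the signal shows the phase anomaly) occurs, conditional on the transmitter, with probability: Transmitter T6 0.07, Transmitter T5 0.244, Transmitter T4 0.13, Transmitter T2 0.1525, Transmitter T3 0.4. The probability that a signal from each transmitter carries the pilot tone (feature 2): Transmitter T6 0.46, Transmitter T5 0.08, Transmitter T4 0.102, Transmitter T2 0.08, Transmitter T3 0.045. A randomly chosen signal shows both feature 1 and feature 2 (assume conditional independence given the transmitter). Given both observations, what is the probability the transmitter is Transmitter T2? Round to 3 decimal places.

With a uniform prior (1/5 each), posterior ∝ likelihood:
  Transmitter T6: 0.07 × 0.46 = 0.0322
  Transmitter T5: 0.244 × 0.08 = 0.01952
  Transmitter T4: 0.13 × 0.102 = 0.01326
  Transmitter T2: 0.1525 × 0.08 = 0.0122
  Transmitter T3: 0.4 × 0.045 = 0.018
Normalizing constant = 0.09518.
P(Transmitter T2 | evidence) = 0.0122 / 0.09518 ≈ 0.128.

0.128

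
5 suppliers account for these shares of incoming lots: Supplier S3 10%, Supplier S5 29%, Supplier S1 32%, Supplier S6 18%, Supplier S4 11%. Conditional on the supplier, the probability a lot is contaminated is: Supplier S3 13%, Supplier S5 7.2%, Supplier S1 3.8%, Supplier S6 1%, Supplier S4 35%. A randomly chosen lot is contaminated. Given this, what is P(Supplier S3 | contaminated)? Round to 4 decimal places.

Prior × likelihood for each hypothesis:
  Supplier S3: 0.1 × 0.13 = 0.013
  Supplier S5: 0.29 × 0.072 = 0.02088
  Supplier S1: 0.32 × 0.038 = 0.01216
  Supplier S6: 0.18 × 0.01 = 0.0018
  Supplier S4: 0.11 × 0.35 = 0.0385
Normalizing constant = 0.08634.
P(Supplier S3 | evidence) = 0.013 / 0.08634 ≈ 0.1506.

0.1506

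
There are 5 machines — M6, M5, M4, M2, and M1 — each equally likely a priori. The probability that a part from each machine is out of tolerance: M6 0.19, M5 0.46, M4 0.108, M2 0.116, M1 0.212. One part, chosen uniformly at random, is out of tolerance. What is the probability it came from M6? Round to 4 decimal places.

0.1750

With a uniform prior (1/5 each), posterior ∝ likelihood:
  M6: 0.19
  M5: 0.46
  M4: 0.108
  M2: 0.116
  M1: 0.212
Sum = 1.086.
P(M6 | evidence) = 0.19 / 1.086 ≈ 0.1750.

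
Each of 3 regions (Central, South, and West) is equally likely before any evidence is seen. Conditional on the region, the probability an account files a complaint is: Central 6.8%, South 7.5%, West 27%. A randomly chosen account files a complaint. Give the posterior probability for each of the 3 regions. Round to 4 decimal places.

Central 0.1646, South 0.1816, West 0.6538

Since the prior is uniform, the posterior is proportional to the likelihood:
  Central: 0.068
  South: 0.075
  West: 0.27
Total = 0.413.
P(Central | complaint) = 0.068/0.413 ≈ 0.1646
P(South | complaint) = 0.075/0.413 ≈ 0.1816
P(West | complaint) = 0.27/0.413 ≈ 0.6538
(Check: 0.1646+0.1816+0.6538 = 1.0000.)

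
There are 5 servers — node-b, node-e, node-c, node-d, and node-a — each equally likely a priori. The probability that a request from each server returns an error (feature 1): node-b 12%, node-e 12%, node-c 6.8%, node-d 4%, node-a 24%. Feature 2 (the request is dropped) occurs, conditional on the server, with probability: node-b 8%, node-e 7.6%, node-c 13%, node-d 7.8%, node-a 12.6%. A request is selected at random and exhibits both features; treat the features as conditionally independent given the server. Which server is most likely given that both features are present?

node-a

Since the prior is uniform, the posterior is proportional to the likelihood:
  node-b: 0.12 × 0.08 = 0.0096
  node-e: 0.12 × 0.076 = 0.00912
  node-c: 0.068 × 0.13 = 0.00884
  node-d: 0.04 × 0.078 = 0.00312
  node-a: 0.24 × 0.126 = 0.03024
Normalizing constant = 0.06092.
Largest term belongs to node-a, so node-a is most probable.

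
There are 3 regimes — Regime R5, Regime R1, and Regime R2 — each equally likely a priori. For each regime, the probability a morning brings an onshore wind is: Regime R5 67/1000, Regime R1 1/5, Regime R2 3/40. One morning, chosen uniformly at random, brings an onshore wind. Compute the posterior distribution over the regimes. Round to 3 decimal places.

With a uniform prior (1/3 each), posterior ∝ likelihood:
  Regime R5: 0.067
  Regime R1: 0.2
  Regime R2: 0.075
Total = 0.342.
P(Regime R5 | onshore) = 0.067/0.342 ≈ 0.196
P(Regime R1 | onshore) = 0.2/0.342 ≈ 0.585
P(Regime R2 | onshore) = 0.075/0.342 ≈ 0.219

Regime R5 0.196, Regime R1 0.585, Regime R2 0.219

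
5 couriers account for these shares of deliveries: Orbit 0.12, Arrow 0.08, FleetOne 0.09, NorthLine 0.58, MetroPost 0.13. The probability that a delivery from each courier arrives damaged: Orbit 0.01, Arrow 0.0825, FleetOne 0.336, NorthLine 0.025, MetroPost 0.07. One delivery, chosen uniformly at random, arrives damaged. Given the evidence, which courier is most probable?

FleetOne

Compute prior × likelihood for every hypothesis:
  Orbit: 0.12 × 0.01 = 0.0012
  Arrow: 0.08 × 0.0825 = 0.0066
  FleetOne: 0.09 × 0.336 = 0.03024
  NorthLine: 0.58 × 0.025 = 0.0145
  MetroPost: 0.13 × 0.07 = 0.0091
Total = 0.06164.
Largest term belongs to FleetOne, so FleetOne is most probable.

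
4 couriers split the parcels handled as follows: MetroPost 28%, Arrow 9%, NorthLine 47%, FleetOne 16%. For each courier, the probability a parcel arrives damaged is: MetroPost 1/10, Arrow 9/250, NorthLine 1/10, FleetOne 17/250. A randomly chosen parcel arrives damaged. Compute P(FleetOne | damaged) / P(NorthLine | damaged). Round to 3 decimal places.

0.231

Compute prior × likelihood for every hypothesis:
  MetroPost: 0.28 × 0.1 = 0.028
  Arrow: 0.09 × 0.036 = 0.00324
  NorthLine: 0.47 × 0.1 = 0.047
  FleetOne: 0.16 × 0.068 = 0.01088
Sum = 0.08912.
The ratio is 0.01088 / 0.047 (the normalizer cancels) = 0.231.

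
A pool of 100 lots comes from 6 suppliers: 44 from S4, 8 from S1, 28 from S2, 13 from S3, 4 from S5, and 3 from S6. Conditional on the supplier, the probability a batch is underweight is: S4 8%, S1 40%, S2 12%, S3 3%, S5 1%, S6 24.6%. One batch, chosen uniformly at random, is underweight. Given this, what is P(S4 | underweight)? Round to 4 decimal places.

0.3129

By Bayes' rule, posterior ∝ prior × likelihood:
  S4: 0.44 × 0.08 = 0.0352
  S1: 0.08 × 0.4 = 0.032
  S2: 0.28 × 0.12 = 0.0336
  S3: 0.13 × 0.03 = 0.0039
  S5: 0.04 × 0.01 = 0.0004
  S6: 0.03 × 0.246 = 0.00738
Total = 0.11248.
P(S4 | evidence) = 0.0352 / 0.11248 ≈ 0.3129.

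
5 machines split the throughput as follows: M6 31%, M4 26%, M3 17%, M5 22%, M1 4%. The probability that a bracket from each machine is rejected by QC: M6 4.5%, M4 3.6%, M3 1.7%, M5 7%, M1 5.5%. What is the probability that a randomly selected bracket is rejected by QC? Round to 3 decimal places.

0.044

Unnormalized posteriors (prior × likelihood):
  M6: 0.31 × 0.045 = 0.01395
  M4: 0.26 × 0.036 = 0.00936
  M3: 0.17 × 0.017 = 0.00289
  M5: 0.22 × 0.07 = 0.0154
  M1: 0.04 × 0.055 = 0.0022
P(rejected) = 0.01395 + 0.00936 + 0.00289 + 0.0154 + 0.0022 = 0.0438 → 0.044.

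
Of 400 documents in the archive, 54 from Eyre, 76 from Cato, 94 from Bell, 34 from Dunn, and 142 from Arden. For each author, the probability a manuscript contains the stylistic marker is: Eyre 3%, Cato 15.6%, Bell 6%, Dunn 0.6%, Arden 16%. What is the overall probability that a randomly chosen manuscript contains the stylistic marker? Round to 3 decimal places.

0.105

Prior × likelihood for each hypothesis:
  Eyre: 0.135 × 0.03 = 0.00405
  Cato: 0.19 × 0.156 = 0.02964
  Bell: 0.235 × 0.06 = 0.0141
  Dunn: 0.085 × 0.006 = 0.00051
  Arden: 0.355 × 0.16 = 0.0568
P(marker) = 0.00405 + 0.02964 + 0.0141 + 0.00051 + 0.0568 = 0.1051 → 0.105.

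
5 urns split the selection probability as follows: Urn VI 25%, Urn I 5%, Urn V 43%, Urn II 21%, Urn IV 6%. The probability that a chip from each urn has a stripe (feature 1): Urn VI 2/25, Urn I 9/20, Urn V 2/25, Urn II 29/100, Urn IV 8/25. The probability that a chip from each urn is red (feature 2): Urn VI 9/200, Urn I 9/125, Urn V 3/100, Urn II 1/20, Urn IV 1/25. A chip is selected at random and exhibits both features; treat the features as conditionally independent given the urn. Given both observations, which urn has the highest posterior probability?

Urn II

Compute prior × likelihood for every hypothesis:
  Urn VI: 0.25 × 0.08 × 0.045 = 0.0009
  Urn I: 0.05 × 0.45 × 0.072 = 0.00162
  Urn V: 0.43 × 0.08 × 0.03 = 0.001032
  Urn II: 0.21 × 0.29 × 0.05 = 0.003045
  Urn IV: 0.06 × 0.32 × 0.04 = 0.000768
Sum = 0.007365.
Largest term belongs to Urn II, so Urn II is most probable.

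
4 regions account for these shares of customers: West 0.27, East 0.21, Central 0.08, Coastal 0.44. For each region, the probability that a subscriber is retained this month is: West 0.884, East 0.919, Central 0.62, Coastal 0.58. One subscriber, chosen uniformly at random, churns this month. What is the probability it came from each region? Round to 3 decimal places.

West 0.119, East 0.065, Central 0.115, Coastal 0.701

Taking complements, P(churn | each) = West 0.116, East 0.081, Central 0.38, Coastal 0.42.
By Bayes' rule, posterior ∝ prior × likelihood:
  West: 0.27 × 0.116 = 0.03132
  East: 0.21 × 0.081 = 0.01701
  Central: 0.08 × 0.38 = 0.0304
  Coastal: 0.44 × 0.42 = 0.1848
Total = 0.26353.
P(West | churn) = 0.03132/0.26353 ≈ 0.119
P(East | churn) = 0.01701/0.26353 ≈ 0.065
P(Central | churn) = 0.0304/0.26353 ≈ 0.115
P(Coastal | churn) = 0.1848/0.26353 ≈ 0.701
(Check: 0.119+0.065+0.115+0.701 = 1.000.)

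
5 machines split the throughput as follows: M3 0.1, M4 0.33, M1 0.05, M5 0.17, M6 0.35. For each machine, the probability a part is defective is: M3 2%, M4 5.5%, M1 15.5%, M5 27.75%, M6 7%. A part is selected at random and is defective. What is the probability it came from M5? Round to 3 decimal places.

Compute prior × likelihood for every hypothesis:
  M3: 0.1 × 0.02 = 0.002
  M4: 0.33 × 0.055 = 0.01815
  M1: 0.05 × 0.155 = 0.00775
  M5: 0.17 × 0.2775 = 0.047175
  M6: 0.35 × 0.07 = 0.0245
Total = 0.099575.
P(M5 | evidence) = 0.047175 / 0.099575 ≈ 0.474.

0.474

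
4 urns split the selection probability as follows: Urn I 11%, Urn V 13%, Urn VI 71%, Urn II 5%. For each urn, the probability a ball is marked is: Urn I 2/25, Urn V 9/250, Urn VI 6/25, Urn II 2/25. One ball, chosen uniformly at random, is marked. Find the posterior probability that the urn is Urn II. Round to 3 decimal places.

By Bayes' rule, posterior ∝ prior × likelihood:
  Urn I: 0.11 × 0.08 = 0.0088
  Urn V: 0.13 × 0.036 = 0.00468
  Urn VI: 0.71 × 0.24 = 0.1704
  Urn II: 0.05 × 0.08 = 0.004
Sum = 0.18788.
P(Urn II | evidence) = 0.004 / 0.18788 ≈ 0.021.

0.021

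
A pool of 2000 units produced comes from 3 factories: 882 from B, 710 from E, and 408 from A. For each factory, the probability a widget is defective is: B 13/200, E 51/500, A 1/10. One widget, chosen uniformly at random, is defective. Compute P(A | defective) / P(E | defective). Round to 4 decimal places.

0.5634

Unnormalized posteriors (prior × likelihood):
  B: 0.441 × 0.065 = 0.028665
  E: 0.355 × 0.102 = 0.03621
  A: 0.204 × 0.1 = 0.0204
Total = 0.085275.
The ratio is 0.0204 / 0.03621 (the normalizer cancels) = 0.5634.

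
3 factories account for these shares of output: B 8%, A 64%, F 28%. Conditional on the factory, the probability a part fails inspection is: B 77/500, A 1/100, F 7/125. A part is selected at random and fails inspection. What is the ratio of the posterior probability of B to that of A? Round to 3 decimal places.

1.925

Unnormalized posteriors (prior × likelihood):
  B: 0.08 × 0.154 = 0.01232
  A: 0.64 × 0.01 = 0.0064
  F: 0.28 × 0.056 = 0.01568
Total = 0.0344.
The ratio is 0.01232 / 0.0064 (the normalizer cancels) = 1.925.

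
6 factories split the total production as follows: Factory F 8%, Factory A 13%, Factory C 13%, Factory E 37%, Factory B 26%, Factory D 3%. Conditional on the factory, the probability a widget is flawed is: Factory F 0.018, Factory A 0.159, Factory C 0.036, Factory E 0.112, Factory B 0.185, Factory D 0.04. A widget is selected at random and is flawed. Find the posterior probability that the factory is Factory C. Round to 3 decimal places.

Prior × likelihood for each hypothesis:
  Factory F: 0.08 × 0.018 = 0.00144
  Factory A: 0.13 × 0.159 = 0.02067
  Factory C: 0.13 × 0.036 = 0.00468
  Factory E: 0.37 × 0.112 = 0.04144
  Factory B: 0.26 × 0.185 = 0.0481
  Factory D: 0.03 × 0.04 = 0.0012
Total = 0.11753.
P(Factory C | evidence) = 0.00468 / 0.11753 ≈ 0.040.

0.040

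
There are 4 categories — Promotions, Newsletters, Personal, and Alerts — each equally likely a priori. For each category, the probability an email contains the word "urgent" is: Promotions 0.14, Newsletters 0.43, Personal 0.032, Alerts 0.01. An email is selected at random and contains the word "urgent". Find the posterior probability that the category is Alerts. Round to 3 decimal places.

0.016

With a uniform prior (1/4 each), posterior ∝ likelihood:
  Promotions: 0.14
  Newsletters: 0.43
  Personal: 0.032
  Alerts: 0.01
Total = 0.612.
P(Alerts | evidence) = 0.01 / 0.612 ≈ 0.016.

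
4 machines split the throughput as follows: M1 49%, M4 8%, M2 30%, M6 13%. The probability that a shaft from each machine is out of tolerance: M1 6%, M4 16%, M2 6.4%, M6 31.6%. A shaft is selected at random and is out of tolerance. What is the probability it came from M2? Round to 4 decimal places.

By Bayes' rule, posterior ∝ prior × likelihood:
  M1: 0.49 × 0.06 = 0.0294
  M4: 0.08 × 0.16 = 0.0128
  M2: 0.3 × 0.064 = 0.0192
  M6: 0.13 × 0.316 = 0.04108
Sum = 0.10248.
P(M2 | evidence) = 0.0192 / 0.10248 ≈ 0.1874.

0.1874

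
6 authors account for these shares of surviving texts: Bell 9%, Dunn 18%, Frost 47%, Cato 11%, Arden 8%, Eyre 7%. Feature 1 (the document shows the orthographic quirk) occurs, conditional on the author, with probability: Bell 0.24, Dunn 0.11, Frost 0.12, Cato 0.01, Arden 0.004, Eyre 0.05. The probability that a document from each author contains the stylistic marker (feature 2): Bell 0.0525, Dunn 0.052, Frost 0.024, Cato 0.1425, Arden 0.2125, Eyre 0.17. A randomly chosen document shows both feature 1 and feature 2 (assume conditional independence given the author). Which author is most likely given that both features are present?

Unnormalized posteriors (prior × likelihood):
  Bell: 0.09 × 0.24 × 0.0525 = 0.001134
  Dunn: 0.18 × 0.11 × 0.052 = 0.0010296
  Frost: 0.47 × 0.12 × 0.024 = 0.0013536
  Cato: 0.11 × 0.01 × 0.1425 = 0.00015675
  Arden: 0.08 × 0.004 × 0.2125 = 0.000068
  Eyre: 0.07 × 0.05 × 0.17 = 0.000595
Sum = 0.00433695.
Largest term belongs to Frost, so Frost is most probable.

Frost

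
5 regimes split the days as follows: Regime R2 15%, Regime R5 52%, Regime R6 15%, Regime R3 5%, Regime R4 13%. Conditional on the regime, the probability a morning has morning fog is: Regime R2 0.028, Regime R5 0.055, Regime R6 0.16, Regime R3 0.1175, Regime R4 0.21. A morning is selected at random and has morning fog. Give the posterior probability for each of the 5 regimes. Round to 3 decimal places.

Prior × likelihood for each hypothesis:
  Regime R2: 0.15 × 0.028 = 0.0042
  Regime R5: 0.52 × 0.055 = 0.0286
  Regime R6: 0.15 × 0.16 = 0.024
  Regime R3: 0.05 × 0.1175 = 0.005875
  Regime R4: 0.13 × 0.21 = 0.0273
Total = 0.089975.
P(Regime R2 | fog) = 0.0042/0.089975 ≈ 0.047
P(Regime R5 | fog) = 0.0286/0.089975 ≈ 0.318
P(Regime R6 | fog) = 0.024/0.089975 ≈ 0.267
P(Regime R3 | fog) = 0.005875/0.089975 ≈ 0.065
P(Regime R4 | fog) = 0.0273/0.089975 ≈ 0.303

Regime R2 0.047, Regime R5 0.318, Regime R6 0.267, Regime R3 0.065, Regime R4 0.303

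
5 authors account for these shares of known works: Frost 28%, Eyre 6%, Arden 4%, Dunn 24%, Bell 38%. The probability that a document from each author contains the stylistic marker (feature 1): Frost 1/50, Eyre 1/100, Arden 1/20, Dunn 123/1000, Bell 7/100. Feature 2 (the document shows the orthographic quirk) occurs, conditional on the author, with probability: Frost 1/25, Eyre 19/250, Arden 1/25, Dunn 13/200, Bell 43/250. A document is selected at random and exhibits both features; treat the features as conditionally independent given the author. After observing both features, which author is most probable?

By Bayes' rule, posterior ∝ prior × likelihood:
  Frost: 0.28 × 0.02 × 0.04 = 0.000224
  Eyre: 0.06 × 0.01 × 0.076 = 0.0000456
  Arden: 0.04 × 0.05 × 0.04 = 0.00008
  Dunn: 0.24 × 0.123 × 0.065 = 0.0019188
  Bell: 0.38 × 0.07 × 0.172 = 0.0045752
Total = 0.0068436.
Largest term belongs to Bell, so Bell is most probable.

Bell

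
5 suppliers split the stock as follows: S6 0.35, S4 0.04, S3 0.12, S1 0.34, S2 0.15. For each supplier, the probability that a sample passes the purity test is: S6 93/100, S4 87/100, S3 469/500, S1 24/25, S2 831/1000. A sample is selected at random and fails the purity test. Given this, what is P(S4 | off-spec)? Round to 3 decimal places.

Taking complements, P(off-spec | each) = S6 0.07, S4 0.13, S3 0.062, S1 0.04, S2 0.169.
By Bayes' rule, posterior ∝ prior × likelihood:
  S6: 0.35 × 0.07 = 0.0245
  S4: 0.04 × 0.13 = 0.0052
  S3: 0.12 × 0.062 = 0.00744
  S1: 0.34 × 0.04 = 0.0136
  S2: 0.15 × 0.169 = 0.02535
Total = 0.07609.
P(S4 | evidence) = 0.0052 / 0.07609 ≈ 0.068.

0.068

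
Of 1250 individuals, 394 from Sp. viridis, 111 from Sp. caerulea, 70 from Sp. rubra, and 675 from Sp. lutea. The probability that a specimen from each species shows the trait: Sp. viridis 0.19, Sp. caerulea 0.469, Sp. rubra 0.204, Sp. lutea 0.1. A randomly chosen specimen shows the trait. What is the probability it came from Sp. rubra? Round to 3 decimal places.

Prior × likelihood for each hypothesis:
  Sp. viridis: 0.3152 × 0.19 = 0.059888
  Sp. caerulea: 0.0888 × 0.469 = 0.0416472
  Sp. rubra: 0.056 × 0.204 = 0.011424
  Sp. lutea: 0.54 × 0.1 = 0.054
Sum = 0.1669592.
P(Sp. rubra | evidence) = 0.011424 / 0.1669592 ≈ 0.068.

0.068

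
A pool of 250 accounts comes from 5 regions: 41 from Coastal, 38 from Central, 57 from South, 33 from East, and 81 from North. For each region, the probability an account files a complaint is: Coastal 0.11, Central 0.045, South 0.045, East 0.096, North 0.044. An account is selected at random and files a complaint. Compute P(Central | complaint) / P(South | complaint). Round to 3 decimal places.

0.667

Compute prior × likelihood for every hypothesis:
  Coastal: 0.164 × 0.11 = 0.01804
  Central: 0.152 × 0.045 = 0.00684
  South: 0.228 × 0.045 = 0.01026
  East: 0.132 × 0.096 = 0.012672
  North: 0.324 × 0.044 = 0.014256
Sum = 0.062068.
The ratio is 0.00684 / 0.01026 (the normalizer cancels) = 0.667.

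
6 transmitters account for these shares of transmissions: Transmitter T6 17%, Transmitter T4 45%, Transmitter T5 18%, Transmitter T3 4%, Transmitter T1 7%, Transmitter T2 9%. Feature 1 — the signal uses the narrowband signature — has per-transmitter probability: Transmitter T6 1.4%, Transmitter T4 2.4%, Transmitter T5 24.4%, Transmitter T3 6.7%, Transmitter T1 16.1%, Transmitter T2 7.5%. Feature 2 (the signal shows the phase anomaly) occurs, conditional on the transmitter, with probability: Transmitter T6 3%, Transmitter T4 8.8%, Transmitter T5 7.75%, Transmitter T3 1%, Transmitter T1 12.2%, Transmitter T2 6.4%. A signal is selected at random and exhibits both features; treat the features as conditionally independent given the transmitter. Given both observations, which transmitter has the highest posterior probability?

Transmitter T5

Compute prior × likelihood for every hypothesis:
  Transmitter T6: 0.17 × 0.014 × 0.03 = 0.0000714
  Transmitter T4: 0.45 × 0.024 × 0.088 = 0.0009504
  Transmitter T5: 0.18 × 0.244 × 0.0775 = 0.0034038
  Transmitter T3: 0.04 × 0.067 × 0.01 = 0.0000268
  Transmitter T1: 0.07 × 0.161 × 0.122 = 0.00137494
  Transmitter T2: 0.09 × 0.075 × 0.064 = 0.000432
Total = 0.00625934.
Largest term belongs to Transmitter T5, so Transmitter T5 is most probable.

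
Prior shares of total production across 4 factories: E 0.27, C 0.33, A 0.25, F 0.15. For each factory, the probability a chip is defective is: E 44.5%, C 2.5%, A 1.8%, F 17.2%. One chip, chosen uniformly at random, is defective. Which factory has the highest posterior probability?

E

Unnormalized posteriors (prior × likelihood):
  E: 0.27 × 0.445 = 0.12015
  C: 0.33 × 0.025 = 0.00825
  A: 0.25 × 0.018 = 0.0045
  F: 0.15 × 0.172 = 0.0258
Sum = 0.1587.
Largest term belongs to E, so E is most probable.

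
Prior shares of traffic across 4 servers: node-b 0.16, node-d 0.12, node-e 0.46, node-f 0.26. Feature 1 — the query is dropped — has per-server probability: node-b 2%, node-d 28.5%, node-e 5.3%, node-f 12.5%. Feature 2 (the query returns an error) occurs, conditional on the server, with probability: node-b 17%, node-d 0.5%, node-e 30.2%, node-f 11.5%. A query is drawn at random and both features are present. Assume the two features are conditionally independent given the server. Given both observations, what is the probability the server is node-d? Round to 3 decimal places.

0.014

By Bayes' rule, posterior ∝ prior × likelihood:
  node-b: 0.16 × 0.02 × 0.17 = 0.000544
  node-d: 0.12 × 0.285 × 0.005 = 0.000171
  node-e: 0.46 × 0.053 × 0.302 = 0.00736276
  node-f: 0.26 × 0.125 × 0.115 = 0.0037375
Sum = 0.01181526.
P(node-d | evidence) = 0.000171 / 0.01181526 ≈ 0.014.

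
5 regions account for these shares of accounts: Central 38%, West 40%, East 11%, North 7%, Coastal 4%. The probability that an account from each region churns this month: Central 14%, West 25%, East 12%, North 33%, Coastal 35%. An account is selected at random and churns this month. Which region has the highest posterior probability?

Compute prior × likelihood for every hypothesis:
  Central: 0.38 × 0.14 = 0.0532
  West: 0.4 × 0.25 = 0.1
  East: 0.11 × 0.12 = 0.0132
  North: 0.07 × 0.33 = 0.0231
  Coastal: 0.04 × 0.35 = 0.014
Total = 0.2035.
Largest term belongs to West, so West is most probable.

West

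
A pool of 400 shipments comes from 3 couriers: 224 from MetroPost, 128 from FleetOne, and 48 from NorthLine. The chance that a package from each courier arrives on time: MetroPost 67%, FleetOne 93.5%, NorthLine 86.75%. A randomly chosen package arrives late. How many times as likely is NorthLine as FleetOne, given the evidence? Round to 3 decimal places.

Taking complements, P(late | each) = MetroPost 0.33, FleetOne 0.065, NorthLine 0.1325.
Compute prior × likelihood for every hypothesis:
  MetroPost: 0.56 × 0.33 = 0.1848
  FleetOne: 0.32 × 0.065 = 0.0208
  NorthLine: 0.12 × 0.1325 = 0.0159
Normalizing constant = 0.2215.
The ratio is 0.0159 / 0.0208 (the normalizer cancels) = 0.764.

0.764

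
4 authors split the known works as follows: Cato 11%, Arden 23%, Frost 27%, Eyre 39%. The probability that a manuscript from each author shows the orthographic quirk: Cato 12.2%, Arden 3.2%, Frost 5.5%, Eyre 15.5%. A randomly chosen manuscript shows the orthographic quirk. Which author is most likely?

By Bayes' rule, posterior ∝ prior × likelihood:
  Cato: 0.11 × 0.122 = 0.01342
  Arden: 0.23 × 0.032 = 0.00736
  Frost: 0.27 × 0.055 = 0.01485
  Eyre: 0.39 × 0.155 = 0.06045
Total = 0.09608.
Largest term belongs to Eyre, so Eyre is most probable.

Eyre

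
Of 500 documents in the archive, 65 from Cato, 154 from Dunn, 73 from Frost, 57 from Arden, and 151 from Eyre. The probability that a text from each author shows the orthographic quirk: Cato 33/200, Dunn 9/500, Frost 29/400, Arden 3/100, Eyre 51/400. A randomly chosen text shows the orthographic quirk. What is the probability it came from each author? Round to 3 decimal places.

Compute prior × likelihood for every hypothesis:
  Cato: 0.13 × 0.165 = 0.02145
  Dunn: 0.308 × 0.018 = 0.005544
  Frost: 0.146 × 0.0725 = 0.010585
  Arden: 0.114 × 0.03 = 0.00342
  Eyre: 0.302 × 0.1275 = 0.038505
Sum = 0.079504.
P(Cato | quirk) = 0.02145/0.079504 ≈ 0.270
P(Dunn | quirk) = 0.005544/0.079504 ≈ 0.070
P(Frost | quirk) = 0.010585/0.079504 ≈ 0.133
P(Arden | quirk) = 0.00342/0.079504 ≈ 0.043
P(Eyre | quirk) = 0.038505/0.079504 ≈ 0.484

Cato 0.270, Dunn 0.070, Frost 0.133, Arden 0.043, Eyre 0.484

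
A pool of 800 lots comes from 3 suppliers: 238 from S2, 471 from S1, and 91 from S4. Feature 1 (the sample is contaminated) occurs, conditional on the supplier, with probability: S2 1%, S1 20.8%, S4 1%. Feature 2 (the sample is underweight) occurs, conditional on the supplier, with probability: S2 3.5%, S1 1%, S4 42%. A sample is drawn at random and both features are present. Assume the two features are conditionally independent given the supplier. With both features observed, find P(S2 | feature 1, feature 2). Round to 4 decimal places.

0.0576

Compute prior × likelihood for every hypothesis:
  S2: 0.2975 × 0.01 × 0.035 = 0.000104125
  S1: 0.58875 × 0.208 × 0.01 = 0.0012246
  S4: 0.11375 × 0.01 × 0.42 = 0.00047775
Normalizing constant = 0.001806475.
P(S2 | evidence) = 0.000104125 / 0.001806475 ≈ 0.0576.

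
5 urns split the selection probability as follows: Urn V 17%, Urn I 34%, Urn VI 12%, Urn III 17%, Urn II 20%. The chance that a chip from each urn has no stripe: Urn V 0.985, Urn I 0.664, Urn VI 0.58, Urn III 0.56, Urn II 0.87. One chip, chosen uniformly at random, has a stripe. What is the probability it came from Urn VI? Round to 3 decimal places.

Taking complements, P(striped | each) = Urn V 0.015, Urn I 0.336, Urn VI 0.42, Urn III 0.44, Urn II 0.13.
Unnormalized posteriors (prior × likelihood):
  Urn V: 0.17 × 0.015 = 0.00255
  Urn I: 0.34 × 0.336 = 0.11424
  Urn VI: 0.12 × 0.42 = 0.0504
  Urn III: 0.17 × 0.44 = 0.0748
  Urn II: 0.2 × 0.13 = 0.026
Total = 0.26799.
P(Urn VI | evidence) = 0.0504 / 0.26799 ≈ 0.188.

0.188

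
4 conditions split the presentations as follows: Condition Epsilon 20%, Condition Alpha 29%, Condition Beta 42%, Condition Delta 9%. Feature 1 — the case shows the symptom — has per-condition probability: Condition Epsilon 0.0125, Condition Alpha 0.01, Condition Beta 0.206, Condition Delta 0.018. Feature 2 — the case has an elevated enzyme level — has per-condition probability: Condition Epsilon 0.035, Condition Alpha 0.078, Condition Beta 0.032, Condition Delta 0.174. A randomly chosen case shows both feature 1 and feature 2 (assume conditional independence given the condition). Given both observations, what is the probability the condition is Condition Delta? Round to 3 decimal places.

0.084

Prior × likelihood for each hypothesis:
  Condition Epsilon: 0.2 × 0.0125 × 0.035 = 0.0000875
  Condition Alpha: 0.29 × 0.01 × 0.078 = 0.0002262
  Condition Beta: 0.42 × 0.206 × 0.032 = 0.00276864
  Condition Delta: 0.09 × 0.018 × 0.174 = 0.00028188
Total = 0.00336422.
P(Condition Delta | evidence) = 0.00028188 / 0.00336422 ≈ 0.084.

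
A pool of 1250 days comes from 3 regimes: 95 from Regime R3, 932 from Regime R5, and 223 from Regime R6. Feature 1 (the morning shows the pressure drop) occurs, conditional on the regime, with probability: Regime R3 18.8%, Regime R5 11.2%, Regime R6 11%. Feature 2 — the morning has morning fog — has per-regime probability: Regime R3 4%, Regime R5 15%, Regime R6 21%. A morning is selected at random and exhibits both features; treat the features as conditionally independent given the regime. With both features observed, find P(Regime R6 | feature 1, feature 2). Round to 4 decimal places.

Unnormalized posteriors (prior × likelihood):
  Regime R3: 0.076 × 0.188 × 0.04 = 0.00057152
  Regime R5: 0.7456 × 0.112 × 0.15 = 0.01252608
  Regime R6: 0.1784 × 0.11 × 0.21 = 0.00412104
Normalizing constant = 0.01721864.
P(Regime R6 | evidence) = 0.00412104 / 0.01721864 ≈ 0.2393.

0.2393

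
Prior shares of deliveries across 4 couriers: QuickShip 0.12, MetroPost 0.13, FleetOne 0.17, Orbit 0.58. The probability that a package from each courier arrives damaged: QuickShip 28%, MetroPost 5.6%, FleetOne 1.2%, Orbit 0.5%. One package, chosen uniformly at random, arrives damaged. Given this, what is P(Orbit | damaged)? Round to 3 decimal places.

By Bayes' rule, posterior ∝ prior × likelihood:
  QuickShip: 0.12 × 0.28 = 0.0336
  MetroPost: 0.13 × 0.056 = 0.00728
  FleetOne: 0.17 × 0.012 = 0.00204
  Orbit: 0.58 × 0.005 = 0.0029
Normalizing constant = 0.04582.
P(Orbit | evidence) = 0.0029 / 0.04582 ≈ 0.063.

0.063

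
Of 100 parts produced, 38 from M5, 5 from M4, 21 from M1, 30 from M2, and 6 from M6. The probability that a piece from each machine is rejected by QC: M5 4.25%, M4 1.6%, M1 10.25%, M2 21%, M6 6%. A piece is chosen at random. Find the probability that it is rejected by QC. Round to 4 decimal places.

0.1051

Unnormalized posteriors (prior × likelihood):
  M5: 0.38 × 0.0425 = 0.01615
  M4: 0.05 × 0.016 = 0.0008
  M1: 0.21 × 0.1025 = 0.021525
  M2: 0.3 × 0.21 = 0.063
  M6: 0.06 × 0.06 = 0.0036
P(rejected) = 0.01615 + 0.0008 + 0.021525 + 0.063 + 0.0036 = 0.105075 → 0.1051.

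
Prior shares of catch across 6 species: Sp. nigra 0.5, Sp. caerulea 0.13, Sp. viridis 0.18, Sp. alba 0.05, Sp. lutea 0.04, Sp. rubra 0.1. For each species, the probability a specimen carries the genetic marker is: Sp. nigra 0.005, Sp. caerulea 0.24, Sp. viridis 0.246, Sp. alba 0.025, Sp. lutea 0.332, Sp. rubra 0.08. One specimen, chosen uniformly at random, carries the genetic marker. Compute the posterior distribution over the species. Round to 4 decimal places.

Sp. nigra 0.0249, Sp. caerulea 0.3104, Sp. viridis 0.4406, Sp. alba 0.0124, Sp. lutea 0.1321, Sp. rubra 0.0796

Compute prior × likelihood for every hypothesis:
  Sp. nigra: 0.5 × 0.005 = 0.0025
  Sp. caerulea: 0.13 × 0.24 = 0.0312
  Sp. viridis: 0.18 × 0.246 = 0.04428
  Sp. alba: 0.05 × 0.025 = 0.00125
  Sp. lutea: 0.04 × 0.332 = 0.01328
  Sp. rubra: 0.1 × 0.08 = 0.008
Sum = 0.10051.
P(Sp. nigra | marker) = 0.0025/0.10051 ≈ 0.0249
P(Sp. caerulea | marker) = 0.0312/0.10051 ≈ 0.3104
P(Sp. viridis | marker) = 0.04428/0.10051 ≈ 0.4406
P(Sp. alba | marker) = 0.00125/0.10051 ≈ 0.0124
P(Sp. lutea | marker) = 0.01328/0.10051 ≈ 0.1321
P(Sp. rubra | marker) = 0.008/0.10051 ≈ 0.0796
(Check: 0.0249+0.3104+0.4406+0.0124+0.1321+0.0796 = 1.0000.)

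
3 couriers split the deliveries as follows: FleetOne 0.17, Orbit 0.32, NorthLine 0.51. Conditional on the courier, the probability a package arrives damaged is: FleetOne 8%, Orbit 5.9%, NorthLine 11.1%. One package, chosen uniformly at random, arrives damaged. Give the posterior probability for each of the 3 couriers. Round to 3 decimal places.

FleetOne 0.153, Orbit 0.212, NorthLine 0.635

Unnormalized posteriors (prior × likelihood):
  FleetOne: 0.17 × 0.08 = 0.0136
  Orbit: 0.32 × 0.059 = 0.01888
  NorthLine: 0.51 × 0.111 = 0.05661
Total = 0.08909.
P(FleetOne | damaged) = 0.0136/0.08909 ≈ 0.153
P(Orbit | damaged) = 0.01888/0.08909 ≈ 0.212
P(NorthLine | damaged) = 0.05661/0.08909 ≈ 0.635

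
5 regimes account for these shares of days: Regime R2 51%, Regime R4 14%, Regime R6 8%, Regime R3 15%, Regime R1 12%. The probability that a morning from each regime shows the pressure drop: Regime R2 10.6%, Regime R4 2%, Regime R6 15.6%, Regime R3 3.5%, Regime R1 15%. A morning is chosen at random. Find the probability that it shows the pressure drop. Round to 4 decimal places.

Prior × likelihood for each hypothesis:
  Regime R2: 0.51 × 0.106 = 0.05406
  Regime R4: 0.14 × 0.02 = 0.0028
  Regime R6: 0.08 × 0.156 = 0.01248
  Regime R3: 0.15 × 0.035 = 0.00525
  Regime R1: 0.12 × 0.15 = 0.018
P(drop) = 0.05406 + 0.0028 + 0.01248 + 0.00525 + 0.018 = 0.09259 → 0.0926.

0.0926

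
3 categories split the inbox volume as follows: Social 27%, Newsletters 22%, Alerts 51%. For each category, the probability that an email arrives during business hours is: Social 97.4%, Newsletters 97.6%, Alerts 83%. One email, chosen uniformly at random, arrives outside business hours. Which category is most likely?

Taking complements, P(off-hours | each) = Social 0.026, Newsletters 0.024, Alerts 0.17.
Unnormalized posteriors (prior × likelihood):
  Social: 0.27 × 0.026 = 0.00702
  Newsletters: 0.22 × 0.024 = 0.00528
  Alerts: 0.51 × 0.17 = 0.0867
Normalizing constant = 0.099.
Largest term belongs to Alerts, so Alerts is most probable.

Alerts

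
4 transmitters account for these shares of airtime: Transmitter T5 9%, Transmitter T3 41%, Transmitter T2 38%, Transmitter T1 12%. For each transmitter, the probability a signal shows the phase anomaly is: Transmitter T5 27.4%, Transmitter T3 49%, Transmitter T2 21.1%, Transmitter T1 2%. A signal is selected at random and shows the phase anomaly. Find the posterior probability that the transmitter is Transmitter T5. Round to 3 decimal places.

0.080

By Bayes' rule, posterior ∝ prior × likelihood:
  Transmitter T5: 0.09 × 0.274 = 0.02466
  Transmitter T3: 0.41 × 0.49 = 0.2009
  Transmitter T2: 0.38 × 0.211 = 0.08018
  Transmitter T1: 0.12 × 0.02 = 0.0024
Total = 0.30814.
P(Transmitter T5 | evidence) = 0.02466 / 0.30814 ≈ 0.080.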